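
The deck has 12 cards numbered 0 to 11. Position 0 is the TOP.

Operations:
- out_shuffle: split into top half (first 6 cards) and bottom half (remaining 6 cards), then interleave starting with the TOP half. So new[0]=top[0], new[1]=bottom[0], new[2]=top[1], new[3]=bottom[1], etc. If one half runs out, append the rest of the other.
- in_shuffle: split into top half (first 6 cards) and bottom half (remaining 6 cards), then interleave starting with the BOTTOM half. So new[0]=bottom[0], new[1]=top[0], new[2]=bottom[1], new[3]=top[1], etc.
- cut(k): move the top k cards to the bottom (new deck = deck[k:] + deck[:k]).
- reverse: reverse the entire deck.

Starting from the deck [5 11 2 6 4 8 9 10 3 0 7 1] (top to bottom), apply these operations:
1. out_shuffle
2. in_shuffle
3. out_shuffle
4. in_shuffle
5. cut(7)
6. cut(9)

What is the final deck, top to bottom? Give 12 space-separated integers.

Answer: 4 5 1 10 11 0 3 8 9 6 2 7

Derivation:
After op 1 (out_shuffle): [5 9 11 10 2 3 6 0 4 7 8 1]
After op 2 (in_shuffle): [6 5 0 9 4 11 7 10 8 2 1 3]
After op 3 (out_shuffle): [6 7 5 10 0 8 9 2 4 1 11 3]
After op 4 (in_shuffle): [9 6 2 7 4 5 1 10 11 0 3 8]
After op 5 (cut(7)): [10 11 0 3 8 9 6 2 7 4 5 1]
After op 6 (cut(9)): [4 5 1 10 11 0 3 8 9 6 2 7]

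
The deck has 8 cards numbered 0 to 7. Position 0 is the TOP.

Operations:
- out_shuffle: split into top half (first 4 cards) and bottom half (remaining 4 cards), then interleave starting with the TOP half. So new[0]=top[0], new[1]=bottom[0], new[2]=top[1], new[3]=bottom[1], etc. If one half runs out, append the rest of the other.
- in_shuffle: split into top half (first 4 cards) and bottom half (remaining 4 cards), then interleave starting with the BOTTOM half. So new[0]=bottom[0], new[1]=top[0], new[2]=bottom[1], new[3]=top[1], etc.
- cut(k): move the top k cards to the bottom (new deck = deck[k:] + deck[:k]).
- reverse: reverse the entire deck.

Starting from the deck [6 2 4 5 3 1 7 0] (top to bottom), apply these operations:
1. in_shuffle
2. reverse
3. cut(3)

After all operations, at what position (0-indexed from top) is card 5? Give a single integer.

After op 1 (in_shuffle): [3 6 1 2 7 4 0 5]
After op 2 (reverse): [5 0 4 7 2 1 6 3]
After op 3 (cut(3)): [7 2 1 6 3 5 0 4]
Card 5 is at position 5.

Answer: 5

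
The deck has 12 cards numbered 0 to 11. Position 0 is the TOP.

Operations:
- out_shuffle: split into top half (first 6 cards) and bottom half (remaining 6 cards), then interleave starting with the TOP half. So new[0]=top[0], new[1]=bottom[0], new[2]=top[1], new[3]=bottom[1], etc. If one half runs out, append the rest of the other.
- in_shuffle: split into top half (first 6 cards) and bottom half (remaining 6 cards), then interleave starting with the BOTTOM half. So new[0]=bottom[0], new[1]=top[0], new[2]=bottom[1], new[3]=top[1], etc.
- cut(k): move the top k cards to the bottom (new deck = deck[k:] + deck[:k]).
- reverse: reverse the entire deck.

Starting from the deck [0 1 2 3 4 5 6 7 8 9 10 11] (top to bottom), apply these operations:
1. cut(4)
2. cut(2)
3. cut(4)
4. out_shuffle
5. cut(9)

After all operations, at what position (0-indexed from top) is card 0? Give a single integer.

After op 1 (cut(4)): [4 5 6 7 8 9 10 11 0 1 2 3]
After op 2 (cut(2)): [6 7 8 9 10 11 0 1 2 3 4 5]
After op 3 (cut(4)): [10 11 0 1 2 3 4 5 6 7 8 9]
After op 4 (out_shuffle): [10 4 11 5 0 6 1 7 2 8 3 9]
After op 5 (cut(9)): [8 3 9 10 4 11 5 0 6 1 7 2]
Card 0 is at position 7.

Answer: 7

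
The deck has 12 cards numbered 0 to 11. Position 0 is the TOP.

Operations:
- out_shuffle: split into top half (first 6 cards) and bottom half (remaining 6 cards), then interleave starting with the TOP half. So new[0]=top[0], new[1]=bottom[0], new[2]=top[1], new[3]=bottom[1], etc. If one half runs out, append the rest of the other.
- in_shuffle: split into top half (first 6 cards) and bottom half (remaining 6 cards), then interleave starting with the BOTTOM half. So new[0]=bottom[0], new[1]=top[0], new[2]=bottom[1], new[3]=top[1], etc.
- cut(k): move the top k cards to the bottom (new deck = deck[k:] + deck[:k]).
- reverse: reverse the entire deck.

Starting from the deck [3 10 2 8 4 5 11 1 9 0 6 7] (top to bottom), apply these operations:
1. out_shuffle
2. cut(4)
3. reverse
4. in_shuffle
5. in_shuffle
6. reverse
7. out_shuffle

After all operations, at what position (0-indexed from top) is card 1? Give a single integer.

After op 1 (out_shuffle): [3 11 10 1 2 9 8 0 4 6 5 7]
After op 2 (cut(4)): [2 9 8 0 4 6 5 7 3 11 10 1]
After op 3 (reverse): [1 10 11 3 7 5 6 4 0 8 9 2]
After op 4 (in_shuffle): [6 1 4 10 0 11 8 3 9 7 2 5]
After op 5 (in_shuffle): [8 6 3 1 9 4 7 10 2 0 5 11]
After op 6 (reverse): [11 5 0 2 10 7 4 9 1 3 6 8]
After op 7 (out_shuffle): [11 4 5 9 0 1 2 3 10 6 7 8]
Card 1 is at position 5.

Answer: 5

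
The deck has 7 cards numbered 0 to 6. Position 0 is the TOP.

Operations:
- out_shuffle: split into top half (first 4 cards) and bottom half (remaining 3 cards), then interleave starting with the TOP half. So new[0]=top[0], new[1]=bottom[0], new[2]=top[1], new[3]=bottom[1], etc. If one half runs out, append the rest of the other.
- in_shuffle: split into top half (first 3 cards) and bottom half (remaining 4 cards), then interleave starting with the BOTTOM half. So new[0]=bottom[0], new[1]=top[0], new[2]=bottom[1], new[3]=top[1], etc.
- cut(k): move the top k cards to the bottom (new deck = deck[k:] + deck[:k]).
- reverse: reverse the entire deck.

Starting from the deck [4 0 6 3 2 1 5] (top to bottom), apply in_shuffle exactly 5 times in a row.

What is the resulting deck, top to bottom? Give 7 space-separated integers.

Answer: 0 3 1 4 6 2 5

Derivation:
After op 1 (in_shuffle): [3 4 2 0 1 6 5]
After op 2 (in_shuffle): [0 3 1 4 6 2 5]
After op 3 (in_shuffle): [4 0 6 3 2 1 5]
After op 4 (in_shuffle): [3 4 2 0 1 6 5]
After op 5 (in_shuffle): [0 3 1 4 6 2 5]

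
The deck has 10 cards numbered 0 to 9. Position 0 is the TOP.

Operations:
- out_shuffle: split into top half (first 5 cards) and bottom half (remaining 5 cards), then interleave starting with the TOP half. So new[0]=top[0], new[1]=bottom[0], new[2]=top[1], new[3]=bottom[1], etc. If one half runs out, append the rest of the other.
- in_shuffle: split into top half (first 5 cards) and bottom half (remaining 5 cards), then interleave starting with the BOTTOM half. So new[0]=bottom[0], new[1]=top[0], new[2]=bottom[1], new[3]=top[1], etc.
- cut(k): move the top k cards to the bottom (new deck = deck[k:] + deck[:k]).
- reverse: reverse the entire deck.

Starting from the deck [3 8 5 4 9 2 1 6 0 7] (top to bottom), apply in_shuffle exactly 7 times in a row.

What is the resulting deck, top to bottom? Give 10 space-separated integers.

After op 1 (in_shuffle): [2 3 1 8 6 5 0 4 7 9]
After op 2 (in_shuffle): [5 2 0 3 4 1 7 8 9 6]
After op 3 (in_shuffle): [1 5 7 2 8 0 9 3 6 4]
After op 4 (in_shuffle): [0 1 9 5 3 7 6 2 4 8]
After op 5 (in_shuffle): [7 0 6 1 2 9 4 5 8 3]
After op 6 (in_shuffle): [9 7 4 0 5 6 8 1 3 2]
After op 7 (in_shuffle): [6 9 8 7 1 4 3 0 2 5]

Answer: 6 9 8 7 1 4 3 0 2 5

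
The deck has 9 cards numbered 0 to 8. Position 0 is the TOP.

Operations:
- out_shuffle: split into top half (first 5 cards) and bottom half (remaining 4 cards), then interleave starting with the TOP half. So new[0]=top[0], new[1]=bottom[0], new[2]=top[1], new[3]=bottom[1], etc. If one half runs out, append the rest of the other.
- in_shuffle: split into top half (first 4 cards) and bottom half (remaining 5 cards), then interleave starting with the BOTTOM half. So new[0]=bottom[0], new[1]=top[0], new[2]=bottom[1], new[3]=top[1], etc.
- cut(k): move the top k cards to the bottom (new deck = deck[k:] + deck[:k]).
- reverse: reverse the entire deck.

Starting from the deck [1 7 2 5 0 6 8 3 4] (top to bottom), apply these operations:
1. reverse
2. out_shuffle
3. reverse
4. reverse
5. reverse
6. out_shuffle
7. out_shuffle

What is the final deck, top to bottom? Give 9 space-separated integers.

Answer: 0 5 2 7 1 4 3 8 6

Derivation:
After op 1 (reverse): [4 3 8 6 0 5 2 7 1]
After op 2 (out_shuffle): [4 5 3 2 8 7 6 1 0]
After op 3 (reverse): [0 1 6 7 8 2 3 5 4]
After op 4 (reverse): [4 5 3 2 8 7 6 1 0]
After op 5 (reverse): [0 1 6 7 8 2 3 5 4]
After op 6 (out_shuffle): [0 2 1 3 6 5 7 4 8]
After op 7 (out_shuffle): [0 5 2 7 1 4 3 8 6]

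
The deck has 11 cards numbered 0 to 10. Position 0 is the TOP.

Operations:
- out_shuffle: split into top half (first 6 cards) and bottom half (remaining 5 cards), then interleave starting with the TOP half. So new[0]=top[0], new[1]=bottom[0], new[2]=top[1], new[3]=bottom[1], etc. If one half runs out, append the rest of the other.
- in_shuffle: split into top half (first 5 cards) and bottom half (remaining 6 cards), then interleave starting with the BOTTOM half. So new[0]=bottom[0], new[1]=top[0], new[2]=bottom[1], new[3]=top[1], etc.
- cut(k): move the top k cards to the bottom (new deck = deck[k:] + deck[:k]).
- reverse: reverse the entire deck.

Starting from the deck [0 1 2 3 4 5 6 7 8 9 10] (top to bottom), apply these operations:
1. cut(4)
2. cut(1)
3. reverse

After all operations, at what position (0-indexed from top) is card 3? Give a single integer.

Answer: 1

Derivation:
After op 1 (cut(4)): [4 5 6 7 8 9 10 0 1 2 3]
After op 2 (cut(1)): [5 6 7 8 9 10 0 1 2 3 4]
After op 3 (reverse): [4 3 2 1 0 10 9 8 7 6 5]
Card 3 is at position 1.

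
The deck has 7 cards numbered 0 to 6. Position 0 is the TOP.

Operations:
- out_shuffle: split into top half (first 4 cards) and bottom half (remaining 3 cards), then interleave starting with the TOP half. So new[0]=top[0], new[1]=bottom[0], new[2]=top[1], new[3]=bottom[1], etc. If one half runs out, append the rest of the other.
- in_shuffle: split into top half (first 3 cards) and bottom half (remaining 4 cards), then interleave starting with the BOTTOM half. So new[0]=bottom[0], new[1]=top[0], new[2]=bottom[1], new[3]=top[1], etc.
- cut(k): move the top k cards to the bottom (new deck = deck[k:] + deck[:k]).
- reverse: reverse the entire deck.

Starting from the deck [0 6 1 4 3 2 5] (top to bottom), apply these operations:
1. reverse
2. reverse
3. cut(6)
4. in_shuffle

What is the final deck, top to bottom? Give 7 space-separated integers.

After op 1 (reverse): [5 2 3 4 1 6 0]
After op 2 (reverse): [0 6 1 4 3 2 5]
After op 3 (cut(6)): [5 0 6 1 4 3 2]
After op 4 (in_shuffle): [1 5 4 0 3 6 2]

Answer: 1 5 4 0 3 6 2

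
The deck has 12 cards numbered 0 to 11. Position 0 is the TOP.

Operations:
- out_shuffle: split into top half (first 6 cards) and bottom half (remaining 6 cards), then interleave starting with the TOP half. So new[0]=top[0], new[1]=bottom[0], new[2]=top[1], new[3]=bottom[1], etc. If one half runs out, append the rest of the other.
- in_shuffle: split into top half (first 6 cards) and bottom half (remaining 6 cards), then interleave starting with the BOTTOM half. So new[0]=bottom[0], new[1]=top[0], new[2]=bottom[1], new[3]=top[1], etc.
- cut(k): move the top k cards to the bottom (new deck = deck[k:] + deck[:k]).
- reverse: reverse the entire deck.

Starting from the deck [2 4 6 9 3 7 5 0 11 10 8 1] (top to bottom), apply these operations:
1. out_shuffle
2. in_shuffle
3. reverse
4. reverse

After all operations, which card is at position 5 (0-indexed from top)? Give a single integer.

After op 1 (out_shuffle): [2 5 4 0 6 11 9 10 3 8 7 1]
After op 2 (in_shuffle): [9 2 10 5 3 4 8 0 7 6 1 11]
After op 3 (reverse): [11 1 6 7 0 8 4 3 5 10 2 9]
After op 4 (reverse): [9 2 10 5 3 4 8 0 7 6 1 11]
Position 5: card 4.

Answer: 4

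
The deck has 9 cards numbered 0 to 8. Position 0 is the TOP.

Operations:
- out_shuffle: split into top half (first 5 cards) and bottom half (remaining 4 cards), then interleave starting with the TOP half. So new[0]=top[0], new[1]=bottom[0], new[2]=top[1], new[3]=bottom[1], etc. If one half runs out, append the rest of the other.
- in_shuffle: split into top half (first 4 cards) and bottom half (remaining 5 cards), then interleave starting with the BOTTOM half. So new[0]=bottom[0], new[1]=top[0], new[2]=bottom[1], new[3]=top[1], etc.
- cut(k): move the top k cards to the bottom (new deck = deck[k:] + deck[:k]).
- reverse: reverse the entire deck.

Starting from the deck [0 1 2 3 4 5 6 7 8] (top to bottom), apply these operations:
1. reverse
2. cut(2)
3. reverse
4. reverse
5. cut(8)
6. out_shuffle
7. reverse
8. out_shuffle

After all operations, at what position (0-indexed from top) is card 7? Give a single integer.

After op 1 (reverse): [8 7 6 5 4 3 2 1 0]
After op 2 (cut(2)): [6 5 4 3 2 1 0 8 7]
After op 3 (reverse): [7 8 0 1 2 3 4 5 6]
After op 4 (reverse): [6 5 4 3 2 1 0 8 7]
After op 5 (cut(8)): [7 6 5 4 3 2 1 0 8]
After op 6 (out_shuffle): [7 2 6 1 5 0 4 8 3]
After op 7 (reverse): [3 8 4 0 5 1 6 2 7]
After op 8 (out_shuffle): [3 1 8 6 4 2 0 7 5]
Card 7 is at position 7.

Answer: 7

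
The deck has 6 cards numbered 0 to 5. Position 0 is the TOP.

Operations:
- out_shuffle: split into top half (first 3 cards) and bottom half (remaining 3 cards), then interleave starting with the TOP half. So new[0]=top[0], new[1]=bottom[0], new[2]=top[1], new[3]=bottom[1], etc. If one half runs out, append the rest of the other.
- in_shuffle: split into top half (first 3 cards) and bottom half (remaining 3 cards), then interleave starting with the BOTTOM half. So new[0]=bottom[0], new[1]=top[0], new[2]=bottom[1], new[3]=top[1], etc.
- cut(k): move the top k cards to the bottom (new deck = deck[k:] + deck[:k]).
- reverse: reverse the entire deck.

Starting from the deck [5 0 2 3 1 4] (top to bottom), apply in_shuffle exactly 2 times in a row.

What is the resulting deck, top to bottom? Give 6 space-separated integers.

After op 1 (in_shuffle): [3 5 1 0 4 2]
After op 2 (in_shuffle): [0 3 4 5 2 1]

Answer: 0 3 4 5 2 1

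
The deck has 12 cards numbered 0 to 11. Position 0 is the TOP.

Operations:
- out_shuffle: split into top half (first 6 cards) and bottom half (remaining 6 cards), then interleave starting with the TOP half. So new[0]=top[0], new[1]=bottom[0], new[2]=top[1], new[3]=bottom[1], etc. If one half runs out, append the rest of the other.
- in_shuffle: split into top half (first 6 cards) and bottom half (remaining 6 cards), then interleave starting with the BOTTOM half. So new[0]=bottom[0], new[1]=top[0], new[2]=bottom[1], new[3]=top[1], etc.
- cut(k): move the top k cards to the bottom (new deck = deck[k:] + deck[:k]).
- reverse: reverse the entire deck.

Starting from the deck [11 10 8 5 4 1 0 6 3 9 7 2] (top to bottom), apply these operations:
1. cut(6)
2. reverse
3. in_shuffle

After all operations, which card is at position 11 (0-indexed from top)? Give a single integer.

After op 1 (cut(6)): [0 6 3 9 7 2 11 10 8 5 4 1]
After op 2 (reverse): [1 4 5 8 10 11 2 7 9 3 6 0]
After op 3 (in_shuffle): [2 1 7 4 9 5 3 8 6 10 0 11]
Position 11: card 11.

Answer: 11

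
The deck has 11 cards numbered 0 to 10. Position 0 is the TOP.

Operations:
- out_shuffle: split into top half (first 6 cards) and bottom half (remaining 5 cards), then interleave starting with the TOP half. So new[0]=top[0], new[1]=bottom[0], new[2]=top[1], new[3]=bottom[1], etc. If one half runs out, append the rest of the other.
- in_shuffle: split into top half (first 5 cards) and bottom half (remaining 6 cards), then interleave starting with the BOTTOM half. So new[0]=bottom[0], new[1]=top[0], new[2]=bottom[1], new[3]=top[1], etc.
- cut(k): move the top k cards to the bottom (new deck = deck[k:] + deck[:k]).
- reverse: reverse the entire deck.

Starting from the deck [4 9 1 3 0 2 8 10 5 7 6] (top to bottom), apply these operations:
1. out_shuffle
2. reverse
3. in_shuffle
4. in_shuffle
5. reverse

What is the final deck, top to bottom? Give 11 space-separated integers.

After op 1 (out_shuffle): [4 8 9 10 1 5 3 7 0 6 2]
After op 2 (reverse): [2 6 0 7 3 5 1 10 9 8 4]
After op 3 (in_shuffle): [5 2 1 6 10 0 9 7 8 3 4]
After op 4 (in_shuffle): [0 5 9 2 7 1 8 6 3 10 4]
After op 5 (reverse): [4 10 3 6 8 1 7 2 9 5 0]

Answer: 4 10 3 6 8 1 7 2 9 5 0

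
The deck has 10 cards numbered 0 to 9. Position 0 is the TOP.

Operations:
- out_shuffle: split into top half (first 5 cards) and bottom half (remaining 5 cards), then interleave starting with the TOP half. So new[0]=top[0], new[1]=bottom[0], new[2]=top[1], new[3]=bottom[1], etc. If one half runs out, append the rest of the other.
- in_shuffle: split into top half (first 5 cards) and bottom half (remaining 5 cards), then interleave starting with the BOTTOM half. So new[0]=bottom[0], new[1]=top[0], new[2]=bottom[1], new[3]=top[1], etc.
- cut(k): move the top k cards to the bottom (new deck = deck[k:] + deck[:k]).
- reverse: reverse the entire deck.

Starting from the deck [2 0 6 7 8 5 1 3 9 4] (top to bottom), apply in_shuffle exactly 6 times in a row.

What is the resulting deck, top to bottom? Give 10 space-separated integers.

After op 1 (in_shuffle): [5 2 1 0 3 6 9 7 4 8]
After op 2 (in_shuffle): [6 5 9 2 7 1 4 0 8 3]
After op 3 (in_shuffle): [1 6 4 5 0 9 8 2 3 7]
After op 4 (in_shuffle): [9 1 8 6 2 4 3 5 7 0]
After op 5 (in_shuffle): [4 9 3 1 5 8 7 6 0 2]
After op 6 (in_shuffle): [8 4 7 9 6 3 0 1 2 5]

Answer: 8 4 7 9 6 3 0 1 2 5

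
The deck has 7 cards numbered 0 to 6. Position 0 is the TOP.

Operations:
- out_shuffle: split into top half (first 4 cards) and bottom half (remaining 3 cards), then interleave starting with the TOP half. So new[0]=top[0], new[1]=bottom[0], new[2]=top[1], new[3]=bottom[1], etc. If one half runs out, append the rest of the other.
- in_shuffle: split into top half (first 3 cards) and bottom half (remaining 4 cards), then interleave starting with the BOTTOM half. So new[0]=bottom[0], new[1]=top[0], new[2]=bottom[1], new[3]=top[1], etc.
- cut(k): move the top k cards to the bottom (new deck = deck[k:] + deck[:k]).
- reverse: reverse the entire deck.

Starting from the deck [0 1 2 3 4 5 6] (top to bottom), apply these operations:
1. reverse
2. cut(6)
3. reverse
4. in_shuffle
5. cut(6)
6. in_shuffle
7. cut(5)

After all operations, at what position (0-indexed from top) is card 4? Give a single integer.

After op 1 (reverse): [6 5 4 3 2 1 0]
After op 2 (cut(6)): [0 6 5 4 3 2 1]
After op 3 (reverse): [1 2 3 4 5 6 0]
After op 4 (in_shuffle): [4 1 5 2 6 3 0]
After op 5 (cut(6)): [0 4 1 5 2 6 3]
After op 6 (in_shuffle): [5 0 2 4 6 1 3]
After op 7 (cut(5)): [1 3 5 0 2 4 6]
Card 4 is at position 5.

Answer: 5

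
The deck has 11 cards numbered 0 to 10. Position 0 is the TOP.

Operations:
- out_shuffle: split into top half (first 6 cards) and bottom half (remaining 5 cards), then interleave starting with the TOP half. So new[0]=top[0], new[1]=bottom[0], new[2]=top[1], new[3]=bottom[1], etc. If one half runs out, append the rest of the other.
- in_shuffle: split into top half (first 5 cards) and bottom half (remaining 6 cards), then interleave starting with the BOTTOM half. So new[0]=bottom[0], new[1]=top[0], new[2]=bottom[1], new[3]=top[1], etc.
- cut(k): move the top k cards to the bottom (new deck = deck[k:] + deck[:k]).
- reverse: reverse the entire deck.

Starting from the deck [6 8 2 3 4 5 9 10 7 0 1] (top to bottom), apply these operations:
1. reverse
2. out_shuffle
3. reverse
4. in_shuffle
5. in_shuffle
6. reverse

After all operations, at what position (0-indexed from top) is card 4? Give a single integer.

Answer: 4

Derivation:
After op 1 (reverse): [1 0 7 10 9 5 4 3 2 8 6]
After op 2 (out_shuffle): [1 4 0 3 7 2 10 8 9 6 5]
After op 3 (reverse): [5 6 9 8 10 2 7 3 0 4 1]
After op 4 (in_shuffle): [2 5 7 6 3 9 0 8 4 10 1]
After op 5 (in_shuffle): [9 2 0 5 8 7 4 6 10 3 1]
After op 6 (reverse): [1 3 10 6 4 7 8 5 0 2 9]
Card 4 is at position 4.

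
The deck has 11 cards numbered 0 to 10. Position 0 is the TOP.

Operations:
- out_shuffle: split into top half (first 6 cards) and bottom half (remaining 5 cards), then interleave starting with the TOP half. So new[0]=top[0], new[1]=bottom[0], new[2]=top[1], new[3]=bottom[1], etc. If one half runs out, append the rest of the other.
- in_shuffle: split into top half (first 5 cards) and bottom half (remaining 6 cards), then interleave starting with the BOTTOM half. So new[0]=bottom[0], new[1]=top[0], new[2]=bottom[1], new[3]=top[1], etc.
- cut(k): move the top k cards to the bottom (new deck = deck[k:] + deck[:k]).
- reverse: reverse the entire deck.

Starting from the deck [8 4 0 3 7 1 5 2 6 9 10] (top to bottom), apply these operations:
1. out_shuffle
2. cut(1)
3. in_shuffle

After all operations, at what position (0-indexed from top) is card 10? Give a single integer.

Answer: 6

Derivation:
After op 1 (out_shuffle): [8 5 4 2 0 6 3 9 7 10 1]
After op 2 (cut(1)): [5 4 2 0 6 3 9 7 10 1 8]
After op 3 (in_shuffle): [3 5 9 4 7 2 10 0 1 6 8]
Card 10 is at position 6.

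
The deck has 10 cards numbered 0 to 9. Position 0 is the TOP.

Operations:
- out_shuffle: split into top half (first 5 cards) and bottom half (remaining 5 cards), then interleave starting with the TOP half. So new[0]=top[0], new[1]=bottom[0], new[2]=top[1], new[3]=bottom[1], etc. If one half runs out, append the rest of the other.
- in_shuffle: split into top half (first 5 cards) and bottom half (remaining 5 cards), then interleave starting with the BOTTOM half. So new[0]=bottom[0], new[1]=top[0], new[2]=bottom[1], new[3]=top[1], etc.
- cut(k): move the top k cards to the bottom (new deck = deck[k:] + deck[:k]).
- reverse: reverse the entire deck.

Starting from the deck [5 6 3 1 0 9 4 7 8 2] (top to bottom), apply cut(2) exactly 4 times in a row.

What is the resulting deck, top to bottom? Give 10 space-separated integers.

Answer: 8 2 5 6 3 1 0 9 4 7

Derivation:
After op 1 (cut(2)): [3 1 0 9 4 7 8 2 5 6]
After op 2 (cut(2)): [0 9 4 7 8 2 5 6 3 1]
After op 3 (cut(2)): [4 7 8 2 5 6 3 1 0 9]
After op 4 (cut(2)): [8 2 5 6 3 1 0 9 4 7]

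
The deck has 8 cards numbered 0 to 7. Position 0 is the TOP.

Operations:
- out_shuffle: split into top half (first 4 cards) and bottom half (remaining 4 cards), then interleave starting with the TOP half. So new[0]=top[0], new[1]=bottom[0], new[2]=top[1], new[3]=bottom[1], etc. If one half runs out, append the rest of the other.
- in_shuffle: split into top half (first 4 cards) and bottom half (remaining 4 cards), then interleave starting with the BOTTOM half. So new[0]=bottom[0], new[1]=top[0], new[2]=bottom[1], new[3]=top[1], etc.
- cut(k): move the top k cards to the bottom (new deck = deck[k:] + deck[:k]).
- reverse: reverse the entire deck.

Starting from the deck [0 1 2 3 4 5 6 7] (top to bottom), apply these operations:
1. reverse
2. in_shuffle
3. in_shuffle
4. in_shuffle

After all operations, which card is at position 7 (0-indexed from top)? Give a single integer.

After op 1 (reverse): [7 6 5 4 3 2 1 0]
After op 2 (in_shuffle): [3 7 2 6 1 5 0 4]
After op 3 (in_shuffle): [1 3 5 7 0 2 4 6]
After op 4 (in_shuffle): [0 1 2 3 4 5 6 7]
Position 7: card 7.

Answer: 7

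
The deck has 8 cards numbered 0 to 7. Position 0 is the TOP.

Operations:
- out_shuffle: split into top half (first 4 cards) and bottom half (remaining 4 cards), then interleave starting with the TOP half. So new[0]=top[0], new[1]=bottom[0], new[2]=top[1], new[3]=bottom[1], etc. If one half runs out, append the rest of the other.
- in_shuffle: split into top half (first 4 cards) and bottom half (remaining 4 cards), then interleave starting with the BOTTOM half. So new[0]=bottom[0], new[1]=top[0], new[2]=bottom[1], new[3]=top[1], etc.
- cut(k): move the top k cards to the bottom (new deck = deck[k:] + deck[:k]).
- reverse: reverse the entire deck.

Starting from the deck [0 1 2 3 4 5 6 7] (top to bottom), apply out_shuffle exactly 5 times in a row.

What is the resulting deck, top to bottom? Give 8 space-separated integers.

After op 1 (out_shuffle): [0 4 1 5 2 6 3 7]
After op 2 (out_shuffle): [0 2 4 6 1 3 5 7]
After op 3 (out_shuffle): [0 1 2 3 4 5 6 7]
After op 4 (out_shuffle): [0 4 1 5 2 6 3 7]
After op 5 (out_shuffle): [0 2 4 6 1 3 5 7]

Answer: 0 2 4 6 1 3 5 7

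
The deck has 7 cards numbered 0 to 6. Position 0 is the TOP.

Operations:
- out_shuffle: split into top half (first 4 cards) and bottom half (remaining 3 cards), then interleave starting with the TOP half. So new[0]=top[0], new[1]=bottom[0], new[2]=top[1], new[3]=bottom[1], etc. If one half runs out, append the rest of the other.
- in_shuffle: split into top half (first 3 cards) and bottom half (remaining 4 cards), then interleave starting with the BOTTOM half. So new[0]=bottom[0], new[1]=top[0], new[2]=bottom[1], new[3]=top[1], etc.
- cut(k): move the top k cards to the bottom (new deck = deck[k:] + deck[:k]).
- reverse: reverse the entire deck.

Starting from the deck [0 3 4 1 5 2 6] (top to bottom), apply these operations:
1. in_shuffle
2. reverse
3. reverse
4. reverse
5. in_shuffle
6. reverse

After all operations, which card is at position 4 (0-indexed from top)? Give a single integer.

After op 1 (in_shuffle): [1 0 5 3 2 4 6]
After op 2 (reverse): [6 4 2 3 5 0 1]
After op 3 (reverse): [1 0 5 3 2 4 6]
After op 4 (reverse): [6 4 2 3 5 0 1]
After op 5 (in_shuffle): [3 6 5 4 0 2 1]
After op 6 (reverse): [1 2 0 4 5 6 3]
Position 4: card 5.

Answer: 5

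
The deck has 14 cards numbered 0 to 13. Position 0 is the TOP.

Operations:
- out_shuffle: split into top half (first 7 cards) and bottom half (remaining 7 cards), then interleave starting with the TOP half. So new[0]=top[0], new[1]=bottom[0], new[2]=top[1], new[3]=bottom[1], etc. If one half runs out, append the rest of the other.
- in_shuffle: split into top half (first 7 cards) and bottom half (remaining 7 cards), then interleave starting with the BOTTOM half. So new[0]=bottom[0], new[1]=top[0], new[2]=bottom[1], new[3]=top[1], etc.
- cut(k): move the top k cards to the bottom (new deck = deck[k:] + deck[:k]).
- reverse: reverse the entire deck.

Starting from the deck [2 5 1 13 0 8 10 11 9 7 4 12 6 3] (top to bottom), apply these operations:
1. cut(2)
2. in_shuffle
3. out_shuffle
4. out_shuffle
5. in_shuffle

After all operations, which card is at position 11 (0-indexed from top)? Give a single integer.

Answer: 11

Derivation:
After op 1 (cut(2)): [1 13 0 8 10 11 9 7 4 12 6 3 2 5]
After op 2 (in_shuffle): [7 1 4 13 12 0 6 8 3 10 2 11 5 9]
After op 3 (out_shuffle): [7 8 1 3 4 10 13 2 12 11 0 5 6 9]
After op 4 (out_shuffle): [7 2 8 12 1 11 3 0 4 5 10 6 13 9]
After op 5 (in_shuffle): [0 7 4 2 5 8 10 12 6 1 13 11 9 3]
Position 11: card 11.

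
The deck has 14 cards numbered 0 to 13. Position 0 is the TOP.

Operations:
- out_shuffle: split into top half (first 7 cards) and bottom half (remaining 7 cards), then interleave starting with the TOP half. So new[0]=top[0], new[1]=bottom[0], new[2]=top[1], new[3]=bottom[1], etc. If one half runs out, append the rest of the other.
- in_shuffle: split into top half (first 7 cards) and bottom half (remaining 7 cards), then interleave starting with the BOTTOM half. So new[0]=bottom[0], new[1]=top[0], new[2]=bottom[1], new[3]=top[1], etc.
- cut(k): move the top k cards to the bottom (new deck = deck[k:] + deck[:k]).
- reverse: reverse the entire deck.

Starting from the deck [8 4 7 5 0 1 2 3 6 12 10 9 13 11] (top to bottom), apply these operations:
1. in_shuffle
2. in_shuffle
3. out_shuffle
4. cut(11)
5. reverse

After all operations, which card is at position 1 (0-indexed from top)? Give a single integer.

After op 1 (in_shuffle): [3 8 6 4 12 7 10 5 9 0 13 1 11 2]
After op 2 (in_shuffle): [5 3 9 8 0 6 13 4 1 12 11 7 2 10]
After op 3 (out_shuffle): [5 4 3 1 9 12 8 11 0 7 6 2 13 10]
After op 4 (cut(11)): [2 13 10 5 4 3 1 9 12 8 11 0 7 6]
After op 5 (reverse): [6 7 0 11 8 12 9 1 3 4 5 10 13 2]
Position 1: card 7.

Answer: 7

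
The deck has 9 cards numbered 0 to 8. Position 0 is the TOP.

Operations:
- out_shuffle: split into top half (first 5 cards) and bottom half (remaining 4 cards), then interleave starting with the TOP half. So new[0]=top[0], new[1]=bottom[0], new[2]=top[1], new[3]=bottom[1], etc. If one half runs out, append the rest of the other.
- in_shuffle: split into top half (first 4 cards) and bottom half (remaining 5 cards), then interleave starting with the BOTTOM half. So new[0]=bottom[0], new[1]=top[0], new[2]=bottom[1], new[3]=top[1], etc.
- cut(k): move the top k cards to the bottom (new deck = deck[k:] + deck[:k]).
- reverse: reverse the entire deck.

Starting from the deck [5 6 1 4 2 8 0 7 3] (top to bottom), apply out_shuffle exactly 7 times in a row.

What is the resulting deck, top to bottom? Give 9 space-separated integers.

Answer: 5 8 6 0 1 7 4 3 2

Derivation:
After op 1 (out_shuffle): [5 8 6 0 1 7 4 3 2]
After op 2 (out_shuffle): [5 7 8 4 6 3 0 2 1]
After op 3 (out_shuffle): [5 3 7 0 8 2 4 1 6]
After op 4 (out_shuffle): [5 2 3 4 7 1 0 6 8]
After op 5 (out_shuffle): [5 1 2 0 3 6 4 8 7]
After op 6 (out_shuffle): [5 6 1 4 2 8 0 7 3]
After op 7 (out_shuffle): [5 8 6 0 1 7 4 3 2]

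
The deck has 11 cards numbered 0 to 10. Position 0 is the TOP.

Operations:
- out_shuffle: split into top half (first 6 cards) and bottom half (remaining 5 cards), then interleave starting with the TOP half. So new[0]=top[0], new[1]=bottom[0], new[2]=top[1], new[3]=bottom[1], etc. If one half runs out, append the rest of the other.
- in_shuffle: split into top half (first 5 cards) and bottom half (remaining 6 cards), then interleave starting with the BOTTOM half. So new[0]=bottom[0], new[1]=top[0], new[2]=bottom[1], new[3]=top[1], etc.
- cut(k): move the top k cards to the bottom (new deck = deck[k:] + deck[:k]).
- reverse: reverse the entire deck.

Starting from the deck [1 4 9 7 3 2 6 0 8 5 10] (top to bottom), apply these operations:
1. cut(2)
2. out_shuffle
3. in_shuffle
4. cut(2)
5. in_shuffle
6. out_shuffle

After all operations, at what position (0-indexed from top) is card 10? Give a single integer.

After op 1 (cut(2)): [9 7 3 2 6 0 8 5 10 1 4]
After op 2 (out_shuffle): [9 8 7 5 3 10 2 1 6 4 0]
After op 3 (in_shuffle): [10 9 2 8 1 7 6 5 4 3 0]
After op 4 (cut(2)): [2 8 1 7 6 5 4 3 0 10 9]
After op 5 (in_shuffle): [5 2 4 8 3 1 0 7 10 6 9]
After op 6 (out_shuffle): [5 0 2 7 4 10 8 6 3 9 1]
Card 10 is at position 5.

Answer: 5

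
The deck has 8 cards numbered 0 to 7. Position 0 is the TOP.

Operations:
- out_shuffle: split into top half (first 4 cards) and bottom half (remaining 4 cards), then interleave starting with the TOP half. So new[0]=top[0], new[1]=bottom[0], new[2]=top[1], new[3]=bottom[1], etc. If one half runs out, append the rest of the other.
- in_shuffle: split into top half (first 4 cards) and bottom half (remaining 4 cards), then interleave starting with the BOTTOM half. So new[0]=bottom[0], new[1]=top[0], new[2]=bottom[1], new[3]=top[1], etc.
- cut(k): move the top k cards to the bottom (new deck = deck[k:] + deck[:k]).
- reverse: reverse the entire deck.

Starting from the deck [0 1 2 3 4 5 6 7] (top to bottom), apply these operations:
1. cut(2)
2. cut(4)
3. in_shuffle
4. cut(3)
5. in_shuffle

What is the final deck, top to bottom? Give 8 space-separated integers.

After op 1 (cut(2)): [2 3 4 5 6 7 0 1]
After op 2 (cut(4)): [6 7 0 1 2 3 4 5]
After op 3 (in_shuffle): [2 6 3 7 4 0 5 1]
After op 4 (cut(3)): [7 4 0 5 1 2 6 3]
After op 5 (in_shuffle): [1 7 2 4 6 0 3 5]

Answer: 1 7 2 4 6 0 3 5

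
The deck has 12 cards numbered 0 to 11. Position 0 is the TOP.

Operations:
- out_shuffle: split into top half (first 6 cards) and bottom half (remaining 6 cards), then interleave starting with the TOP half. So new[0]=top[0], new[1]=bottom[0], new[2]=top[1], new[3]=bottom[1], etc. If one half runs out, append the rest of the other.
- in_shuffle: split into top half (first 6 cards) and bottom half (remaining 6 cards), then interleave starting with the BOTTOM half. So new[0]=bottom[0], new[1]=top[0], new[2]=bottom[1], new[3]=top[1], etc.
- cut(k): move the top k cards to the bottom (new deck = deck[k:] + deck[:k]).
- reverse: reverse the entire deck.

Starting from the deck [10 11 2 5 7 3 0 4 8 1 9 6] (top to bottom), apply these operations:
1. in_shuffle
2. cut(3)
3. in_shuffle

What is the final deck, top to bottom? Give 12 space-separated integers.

After op 1 (in_shuffle): [0 10 4 11 8 2 1 5 9 7 6 3]
After op 2 (cut(3)): [11 8 2 1 5 9 7 6 3 0 10 4]
After op 3 (in_shuffle): [7 11 6 8 3 2 0 1 10 5 4 9]

Answer: 7 11 6 8 3 2 0 1 10 5 4 9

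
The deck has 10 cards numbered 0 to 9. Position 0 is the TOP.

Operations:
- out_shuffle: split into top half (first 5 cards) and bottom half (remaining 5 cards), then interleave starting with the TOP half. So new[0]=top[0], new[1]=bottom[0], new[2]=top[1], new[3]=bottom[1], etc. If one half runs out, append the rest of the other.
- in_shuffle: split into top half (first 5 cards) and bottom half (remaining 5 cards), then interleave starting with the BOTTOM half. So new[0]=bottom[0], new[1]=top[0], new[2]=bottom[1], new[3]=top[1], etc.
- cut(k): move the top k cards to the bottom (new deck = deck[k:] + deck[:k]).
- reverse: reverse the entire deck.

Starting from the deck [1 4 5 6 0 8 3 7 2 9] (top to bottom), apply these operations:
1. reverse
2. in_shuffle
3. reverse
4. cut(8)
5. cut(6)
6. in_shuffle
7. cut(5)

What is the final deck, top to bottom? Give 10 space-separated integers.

Answer: 2 3 6 4 9 0 7 8 5 1

Derivation:
After op 1 (reverse): [9 2 7 3 8 0 6 5 4 1]
After op 2 (in_shuffle): [0 9 6 2 5 7 4 3 1 8]
After op 3 (reverse): [8 1 3 4 7 5 2 6 9 0]
After op 4 (cut(8)): [9 0 8 1 3 4 7 5 2 6]
After op 5 (cut(6)): [7 5 2 6 9 0 8 1 3 4]
After op 6 (in_shuffle): [0 7 8 5 1 2 3 6 4 9]
After op 7 (cut(5)): [2 3 6 4 9 0 7 8 5 1]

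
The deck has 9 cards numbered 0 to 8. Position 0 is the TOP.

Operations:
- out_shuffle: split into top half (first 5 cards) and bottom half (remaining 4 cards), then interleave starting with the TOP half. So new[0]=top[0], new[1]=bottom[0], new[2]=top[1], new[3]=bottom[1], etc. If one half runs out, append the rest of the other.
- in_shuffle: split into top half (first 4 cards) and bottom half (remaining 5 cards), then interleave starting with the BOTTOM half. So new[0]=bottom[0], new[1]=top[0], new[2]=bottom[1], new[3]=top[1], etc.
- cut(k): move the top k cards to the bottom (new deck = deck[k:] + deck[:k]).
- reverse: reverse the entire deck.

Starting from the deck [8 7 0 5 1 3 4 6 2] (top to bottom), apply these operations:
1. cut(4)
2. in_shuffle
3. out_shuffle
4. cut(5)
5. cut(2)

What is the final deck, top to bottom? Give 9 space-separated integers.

Answer: 5 7 2 4 1 0 8 6 3

Derivation:
After op 1 (cut(4)): [1 3 4 6 2 8 7 0 5]
After op 2 (in_shuffle): [2 1 8 3 7 4 0 6 5]
After op 3 (out_shuffle): [2 4 1 0 8 6 3 5 7]
After op 4 (cut(5)): [6 3 5 7 2 4 1 0 8]
After op 5 (cut(2)): [5 7 2 4 1 0 8 6 3]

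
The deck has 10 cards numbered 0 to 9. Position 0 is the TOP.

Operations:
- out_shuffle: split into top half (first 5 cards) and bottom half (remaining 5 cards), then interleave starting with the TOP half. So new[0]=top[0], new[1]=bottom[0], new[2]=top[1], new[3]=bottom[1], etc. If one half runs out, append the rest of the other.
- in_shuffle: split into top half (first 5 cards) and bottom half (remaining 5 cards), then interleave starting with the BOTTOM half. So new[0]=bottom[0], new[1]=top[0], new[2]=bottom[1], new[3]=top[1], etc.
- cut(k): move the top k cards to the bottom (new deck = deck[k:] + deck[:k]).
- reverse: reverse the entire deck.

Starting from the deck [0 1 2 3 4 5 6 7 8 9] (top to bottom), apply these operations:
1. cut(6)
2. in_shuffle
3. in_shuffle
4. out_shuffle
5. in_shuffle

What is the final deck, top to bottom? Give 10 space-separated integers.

After op 1 (cut(6)): [6 7 8 9 0 1 2 3 4 5]
After op 2 (in_shuffle): [1 6 2 7 3 8 4 9 5 0]
After op 3 (in_shuffle): [8 1 4 6 9 2 5 7 0 3]
After op 4 (out_shuffle): [8 2 1 5 4 7 6 0 9 3]
After op 5 (in_shuffle): [7 8 6 2 0 1 9 5 3 4]

Answer: 7 8 6 2 0 1 9 5 3 4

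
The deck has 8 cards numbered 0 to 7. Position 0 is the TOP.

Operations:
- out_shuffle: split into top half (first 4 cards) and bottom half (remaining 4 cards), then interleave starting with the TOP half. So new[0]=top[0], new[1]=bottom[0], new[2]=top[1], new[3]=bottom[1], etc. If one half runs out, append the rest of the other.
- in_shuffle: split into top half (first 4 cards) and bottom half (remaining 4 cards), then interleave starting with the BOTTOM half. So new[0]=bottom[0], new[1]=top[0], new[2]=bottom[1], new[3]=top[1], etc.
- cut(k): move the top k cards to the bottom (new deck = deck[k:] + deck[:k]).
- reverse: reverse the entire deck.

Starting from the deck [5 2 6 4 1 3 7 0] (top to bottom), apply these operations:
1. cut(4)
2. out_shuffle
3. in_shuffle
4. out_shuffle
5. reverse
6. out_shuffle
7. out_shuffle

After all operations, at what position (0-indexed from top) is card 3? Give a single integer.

After op 1 (cut(4)): [1 3 7 0 5 2 6 4]
After op 2 (out_shuffle): [1 5 3 2 7 6 0 4]
After op 3 (in_shuffle): [7 1 6 5 0 3 4 2]
After op 4 (out_shuffle): [7 0 1 3 6 4 5 2]
After op 5 (reverse): [2 5 4 6 3 1 0 7]
After op 6 (out_shuffle): [2 3 5 1 4 0 6 7]
After op 7 (out_shuffle): [2 4 3 0 5 6 1 7]
Card 3 is at position 2.

Answer: 2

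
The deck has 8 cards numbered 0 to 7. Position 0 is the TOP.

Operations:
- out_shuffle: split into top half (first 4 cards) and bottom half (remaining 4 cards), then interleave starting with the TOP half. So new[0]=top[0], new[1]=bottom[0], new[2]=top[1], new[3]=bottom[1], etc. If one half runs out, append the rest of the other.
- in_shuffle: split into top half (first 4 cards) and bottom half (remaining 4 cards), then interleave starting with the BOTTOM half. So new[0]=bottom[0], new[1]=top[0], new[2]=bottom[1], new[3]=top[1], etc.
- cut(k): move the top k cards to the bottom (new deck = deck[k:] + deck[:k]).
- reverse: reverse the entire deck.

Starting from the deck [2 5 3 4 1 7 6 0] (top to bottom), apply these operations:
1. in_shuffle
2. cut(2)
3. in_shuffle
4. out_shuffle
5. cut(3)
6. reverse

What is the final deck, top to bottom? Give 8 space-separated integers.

Answer: 7 1 0 3 5 2 4 6

Derivation:
After op 1 (in_shuffle): [1 2 7 5 6 3 0 4]
After op 2 (cut(2)): [7 5 6 3 0 4 1 2]
After op 3 (in_shuffle): [0 7 4 5 1 6 2 3]
After op 4 (out_shuffle): [0 1 7 6 4 2 5 3]
After op 5 (cut(3)): [6 4 2 5 3 0 1 7]
After op 6 (reverse): [7 1 0 3 5 2 4 6]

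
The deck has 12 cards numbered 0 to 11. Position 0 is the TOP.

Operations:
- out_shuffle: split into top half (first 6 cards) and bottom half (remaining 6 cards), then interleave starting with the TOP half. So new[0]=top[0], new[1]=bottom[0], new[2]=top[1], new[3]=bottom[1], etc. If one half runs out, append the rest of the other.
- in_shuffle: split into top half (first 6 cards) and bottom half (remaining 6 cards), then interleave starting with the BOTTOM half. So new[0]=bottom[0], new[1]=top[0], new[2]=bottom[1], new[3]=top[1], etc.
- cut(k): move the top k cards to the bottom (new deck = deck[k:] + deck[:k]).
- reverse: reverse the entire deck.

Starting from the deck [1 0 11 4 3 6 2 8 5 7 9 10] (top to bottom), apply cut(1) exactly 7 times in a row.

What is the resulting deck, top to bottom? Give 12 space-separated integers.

After op 1 (cut(1)): [0 11 4 3 6 2 8 5 7 9 10 1]
After op 2 (cut(1)): [11 4 3 6 2 8 5 7 9 10 1 0]
After op 3 (cut(1)): [4 3 6 2 8 5 7 9 10 1 0 11]
After op 4 (cut(1)): [3 6 2 8 5 7 9 10 1 0 11 4]
After op 5 (cut(1)): [6 2 8 5 7 9 10 1 0 11 4 3]
After op 6 (cut(1)): [2 8 5 7 9 10 1 0 11 4 3 6]
After op 7 (cut(1)): [8 5 7 9 10 1 0 11 4 3 6 2]

Answer: 8 5 7 9 10 1 0 11 4 3 6 2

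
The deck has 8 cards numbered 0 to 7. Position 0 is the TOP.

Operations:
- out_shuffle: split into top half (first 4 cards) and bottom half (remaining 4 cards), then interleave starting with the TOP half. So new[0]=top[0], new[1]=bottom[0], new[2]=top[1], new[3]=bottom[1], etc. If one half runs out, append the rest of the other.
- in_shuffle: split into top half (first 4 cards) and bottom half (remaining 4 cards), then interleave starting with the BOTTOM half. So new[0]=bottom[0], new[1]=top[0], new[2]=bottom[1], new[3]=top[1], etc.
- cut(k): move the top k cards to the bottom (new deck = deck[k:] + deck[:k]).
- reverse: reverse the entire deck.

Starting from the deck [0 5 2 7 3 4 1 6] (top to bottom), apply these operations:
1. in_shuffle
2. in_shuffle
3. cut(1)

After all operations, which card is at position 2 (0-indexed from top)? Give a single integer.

After op 1 (in_shuffle): [3 0 4 5 1 2 6 7]
After op 2 (in_shuffle): [1 3 2 0 6 4 7 5]
After op 3 (cut(1)): [3 2 0 6 4 7 5 1]
Position 2: card 0.

Answer: 0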